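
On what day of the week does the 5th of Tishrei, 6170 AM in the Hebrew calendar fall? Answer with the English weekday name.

This is JDN 2601186 (14 September 2409 Gregorian).
JDN 2601186 mod 7 = 0, and JDN 0 was a Monday, so this is a Monday.

Monday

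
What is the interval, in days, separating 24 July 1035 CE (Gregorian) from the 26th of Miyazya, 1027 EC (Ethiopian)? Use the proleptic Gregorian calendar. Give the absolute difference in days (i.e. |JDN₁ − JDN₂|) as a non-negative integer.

88

JDN of the first date = 2099290.
JDN of the second date = 2099202.
|2099202 − 2099290| = 88.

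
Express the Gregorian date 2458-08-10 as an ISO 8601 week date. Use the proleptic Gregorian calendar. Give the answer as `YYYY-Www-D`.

2458-W32-6

The weekday is Saturday (ISO weekday 6).
That Saturday belongs to ISO week 32 of ISO year 2458.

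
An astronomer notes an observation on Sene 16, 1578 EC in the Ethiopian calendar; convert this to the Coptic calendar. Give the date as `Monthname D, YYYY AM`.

Julian Day Number of the source date = 2300505.
Converting JDN 2300505 to the Coptic calendar gives 16 Paoni 1302 AM.

Paoni 16, 1302 AM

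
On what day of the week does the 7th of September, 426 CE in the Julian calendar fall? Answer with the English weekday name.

This is JDN 1876904 (8 September 426 Gregorian).
JDN 1876904 mod 7 = 1, and JDN 0 was a Monday, so this is a Tuesday.

Tuesday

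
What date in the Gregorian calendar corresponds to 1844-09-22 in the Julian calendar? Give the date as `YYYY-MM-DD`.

1844-10-04

The Julian–Gregorian offset here is 12 days (Julian trailing).
22 September 1844 Julian + 12 days → 4 October 1844 Gregorian.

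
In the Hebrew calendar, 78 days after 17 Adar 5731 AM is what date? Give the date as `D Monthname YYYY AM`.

7 Sivan 5731 AM

Counting 78 days forward from JDN 2441025 reaches JDN 2441103, which is 7 Sivan 5731 AM.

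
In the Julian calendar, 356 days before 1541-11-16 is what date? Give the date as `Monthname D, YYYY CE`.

November 25, 1540 CE

Counting 356 days back from JDN 2284228 reaches JDN 2283872, which is November 25, 1540 CE.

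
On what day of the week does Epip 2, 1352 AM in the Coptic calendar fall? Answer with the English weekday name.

Sunday

Equivalently 6 July 1636 Gregorian, JDN 2318784.
2318784 ≡ 6 (mod 7); counting from Monday = 0 gives Sunday.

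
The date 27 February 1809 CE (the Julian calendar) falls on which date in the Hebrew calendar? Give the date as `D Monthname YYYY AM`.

Julian Day Number of the source date = 2381853.
Converting JDN 2381853 to the Hebrew calendar gives 23 Adar 5569 AM.

23 Adar 5569 AM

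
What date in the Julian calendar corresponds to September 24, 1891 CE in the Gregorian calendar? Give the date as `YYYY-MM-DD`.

1891-09-12

For dates in this range the Gregorian date is 12 days ahead of the Julian.
24 September 1891 Gregorian − 12 days → 12 September 1891 Julian.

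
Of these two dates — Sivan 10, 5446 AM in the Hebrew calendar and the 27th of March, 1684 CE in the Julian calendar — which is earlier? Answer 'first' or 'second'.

second

Converting both to JDN: 2337012 vs 2336225; the smaller is the second.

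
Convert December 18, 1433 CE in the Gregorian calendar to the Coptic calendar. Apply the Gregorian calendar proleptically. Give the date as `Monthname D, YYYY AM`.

Koiak 13, 1150 AM

Both dates share Julian Day Number 2244804; in the Coptic calendar that is 13 Koiak 1150 AM.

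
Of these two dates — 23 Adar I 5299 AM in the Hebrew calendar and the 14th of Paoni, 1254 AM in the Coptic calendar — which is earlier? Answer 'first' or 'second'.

First date → JDN 2283219; second date → JDN 2282971.
JDN 2282971 < JDN 2283219, so the second date is earlier.

second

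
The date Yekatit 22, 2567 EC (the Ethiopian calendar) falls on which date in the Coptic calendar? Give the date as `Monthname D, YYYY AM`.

Meshir 22, 2291 AM

Julian Day Number of the source date = 2661623.
Converting JDN 2661623 to the Coptic calendar gives 22 Meshir 2291 AM.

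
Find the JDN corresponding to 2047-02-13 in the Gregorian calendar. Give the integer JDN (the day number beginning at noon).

JDN 2299161 is 15 October 1582 CE (Gregorian); the target day is +169594 days from there, so JDN = 2468755.

2468755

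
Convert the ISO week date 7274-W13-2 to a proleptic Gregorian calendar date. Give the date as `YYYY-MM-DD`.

ISO week 1 of 7274 is the week containing the first Thursday of 7274.
Week 13, day 2 (Tuesday) lands on 7274-03-27.

7274-03-27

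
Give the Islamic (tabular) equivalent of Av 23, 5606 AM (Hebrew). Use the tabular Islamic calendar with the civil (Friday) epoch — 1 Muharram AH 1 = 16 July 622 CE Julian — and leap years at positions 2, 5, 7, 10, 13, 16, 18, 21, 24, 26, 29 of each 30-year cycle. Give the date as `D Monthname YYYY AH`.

Both dates share Julian Day Number 2395524; in the tabular Islamic calendar that is 22 Sha'ban 1262 AH.

22 Sha'ban 1262 AH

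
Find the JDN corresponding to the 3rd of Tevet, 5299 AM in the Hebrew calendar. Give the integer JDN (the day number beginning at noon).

In the proleptic Gregorian calendar the same day is 4 December 1538.
JDN 2400001 is 17 November 1858 CE (Gregorian), MJD 0; the target day is −116861 days from there, so JDN = 2283140.

2283140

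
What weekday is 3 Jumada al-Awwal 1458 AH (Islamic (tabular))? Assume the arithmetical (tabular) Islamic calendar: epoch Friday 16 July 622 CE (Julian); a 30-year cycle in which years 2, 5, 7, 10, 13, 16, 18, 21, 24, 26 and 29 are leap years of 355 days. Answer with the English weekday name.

Equivalently 27 June 2036 Gregorian, JDN 2464872.
2464872 ≡ 4 (mod 7); counting from Monday = 0 gives Friday.

Friday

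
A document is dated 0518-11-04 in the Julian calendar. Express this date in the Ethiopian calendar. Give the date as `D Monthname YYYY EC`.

8 Hidar 511 EC

Julian Day Number of the source date = 1910565.
Converting JDN 1910565 to the Ethiopian calendar gives 8 Hidar 511 EC.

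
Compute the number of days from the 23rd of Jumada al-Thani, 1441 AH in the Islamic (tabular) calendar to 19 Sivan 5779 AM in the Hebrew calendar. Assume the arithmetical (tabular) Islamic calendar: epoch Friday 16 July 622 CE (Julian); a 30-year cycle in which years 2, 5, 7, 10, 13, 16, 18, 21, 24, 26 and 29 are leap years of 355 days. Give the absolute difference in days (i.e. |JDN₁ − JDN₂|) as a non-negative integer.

First date → JDN 2458898; second date → JDN 2458657.
The interval is |2458898 − 2458657| = 241 days.

241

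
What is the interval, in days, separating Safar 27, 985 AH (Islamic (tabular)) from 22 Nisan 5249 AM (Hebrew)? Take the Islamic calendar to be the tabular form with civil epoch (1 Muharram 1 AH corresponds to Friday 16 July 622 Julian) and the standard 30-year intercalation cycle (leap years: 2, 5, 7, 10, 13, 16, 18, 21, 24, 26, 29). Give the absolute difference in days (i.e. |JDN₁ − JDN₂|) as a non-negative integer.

32195

JDN of the first date = 2297193.
JDN of the second date = 2264998.
|2264998 − 2297193| = 32195.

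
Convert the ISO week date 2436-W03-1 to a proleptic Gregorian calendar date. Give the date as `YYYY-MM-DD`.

2436-01-14

ISO week 1 of 2436 is the week containing the first Thursday of 2436.
Week 3, day 1 (Monday) lands on 2436-01-14.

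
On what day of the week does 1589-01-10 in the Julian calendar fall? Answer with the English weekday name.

Friday

In the Gregorian calendar this is 20 January 1589 (JDN 2301450).
Since JDN mod 7 = 4 (0 = Monday), the day is Friday.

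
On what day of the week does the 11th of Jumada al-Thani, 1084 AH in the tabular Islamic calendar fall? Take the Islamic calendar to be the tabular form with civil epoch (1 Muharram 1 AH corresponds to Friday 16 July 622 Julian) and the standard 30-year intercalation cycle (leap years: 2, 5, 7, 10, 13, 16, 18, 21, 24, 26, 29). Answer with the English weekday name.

Equivalently 23 September 1673 Gregorian, JDN 2332377.
Since JDN mod 7 = 5 (0 = Monday), the day is Saturday.

Saturday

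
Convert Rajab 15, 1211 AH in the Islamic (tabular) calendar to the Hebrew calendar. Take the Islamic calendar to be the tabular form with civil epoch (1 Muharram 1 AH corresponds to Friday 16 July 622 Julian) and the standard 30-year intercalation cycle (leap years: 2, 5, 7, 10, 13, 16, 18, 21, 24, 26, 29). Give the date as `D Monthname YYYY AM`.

16 Tevet 5557 AM

The source date corresponds to 14 January 1797 in the Gregorian calendar (JDN 2377415).
That day falls on 16 Tevet 5557 AM in the Hebrew calendar.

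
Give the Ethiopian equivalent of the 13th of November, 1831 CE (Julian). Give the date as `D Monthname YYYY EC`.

16 Hidar 1824 EC

Both dates share Julian Day Number 2390147; in the Ethiopian calendar that is 16 Hidar 1824 EC.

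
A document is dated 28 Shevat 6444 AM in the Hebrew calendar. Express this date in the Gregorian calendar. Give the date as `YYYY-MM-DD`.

Julian Day Number of the source date = 2701407.
Converting JDN 2701407 to the Gregorian calendar gives 6 February 2684 CE.

2684-02-06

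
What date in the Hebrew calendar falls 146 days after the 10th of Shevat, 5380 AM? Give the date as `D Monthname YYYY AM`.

Counting 146 days forward from JDN 2312767 reaches JDN 2312913, which is 8 Sivan 5380 AM.

8 Sivan 5380 AM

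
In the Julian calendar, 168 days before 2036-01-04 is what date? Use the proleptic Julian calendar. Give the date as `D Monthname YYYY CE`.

20 July 2035 CE

The starting date is JDN 2464710; 2464710 − 168 = 2464542.
JDN 2464542 corresponds to 20 July 2035 CE.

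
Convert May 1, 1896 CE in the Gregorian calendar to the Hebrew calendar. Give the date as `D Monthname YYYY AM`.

Both dates share Julian Day Number 2413681; in the Hebrew calendar that is 18 Iyar 5656 AM.

18 Iyar 5656 AM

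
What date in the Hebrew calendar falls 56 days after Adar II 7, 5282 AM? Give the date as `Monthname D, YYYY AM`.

The starting date is JDN 2277033; 2277033 + 56 = 2277089.
JDN 2277089 corresponds to Iyar 4, 5282 AM.

Iyar 4, 5282 AM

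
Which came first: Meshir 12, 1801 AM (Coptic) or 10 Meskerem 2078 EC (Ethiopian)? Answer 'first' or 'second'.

first

Converting both to JDN: 2482641 vs 2482854; the smaller is the first.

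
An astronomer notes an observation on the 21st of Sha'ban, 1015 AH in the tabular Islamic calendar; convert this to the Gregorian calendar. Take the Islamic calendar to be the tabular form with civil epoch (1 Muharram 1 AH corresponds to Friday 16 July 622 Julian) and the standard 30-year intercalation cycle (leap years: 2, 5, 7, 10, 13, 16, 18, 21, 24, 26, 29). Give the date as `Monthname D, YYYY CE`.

December 22, 1606 CE

Julian Day Number of the source date = 2307995.
Converting JDN 2307995 to the Gregorian calendar gives 22 December 1606 CE.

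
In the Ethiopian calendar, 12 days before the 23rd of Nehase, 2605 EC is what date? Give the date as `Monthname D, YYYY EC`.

JDN of the 23rd of Nehase, 2605 EC = 2675684.
2675684 − 12 = 2675672.
JDN 2675672 in the Ethiopian calendar is Nehase 11, 2605 EC.

Nehase 11, 2605 EC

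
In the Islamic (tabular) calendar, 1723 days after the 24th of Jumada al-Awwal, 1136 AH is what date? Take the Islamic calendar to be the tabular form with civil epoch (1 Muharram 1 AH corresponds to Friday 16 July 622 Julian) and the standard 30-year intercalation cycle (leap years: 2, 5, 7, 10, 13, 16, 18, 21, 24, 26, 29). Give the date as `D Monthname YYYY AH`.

4 Rabi' al-Thani 1141 AH

Counting 1723 days forward from JDN 2350787 reaches JDN 2352510, which is 4 Rabi' al-Thani 1141 AH.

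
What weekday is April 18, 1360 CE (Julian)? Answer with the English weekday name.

Saturday

In the proleptic Gregorian calendar this is 26 April 1360 (JDN 2217906).
2217906 ≡ 5 (mod 7); counting from Monday = 0 gives Saturday.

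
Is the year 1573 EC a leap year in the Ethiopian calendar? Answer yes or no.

1573 mod 4 = 1; in the Ethiopian calendar a year is leap when year mod 4 = 3, so it is a common year.

no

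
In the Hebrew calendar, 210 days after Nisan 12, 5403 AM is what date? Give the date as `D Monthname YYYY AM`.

15 Cheshvan 5404 AM

Counting 210 days forward from JDN 2321244 reaches JDN 2321454, which is 15 Cheshvan 5404 AM.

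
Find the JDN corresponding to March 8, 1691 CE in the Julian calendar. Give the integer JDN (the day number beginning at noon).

2338762

Equivalently 18 March 1691 (Gregorian).
JDN 2451545 is 1 January 2000 CE (Gregorian); the target day is −112783 days from there, so JDN = 2338762.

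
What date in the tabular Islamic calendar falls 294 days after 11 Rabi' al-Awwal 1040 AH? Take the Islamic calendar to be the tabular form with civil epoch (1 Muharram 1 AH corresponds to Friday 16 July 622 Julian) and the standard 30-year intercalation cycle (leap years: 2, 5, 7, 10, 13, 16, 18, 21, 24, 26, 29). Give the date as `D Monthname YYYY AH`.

Counting 294 days forward from JDN 2316696 reaches JDN 2316990, which is 10 Muharram 1041 AH.

10 Muharram 1041 AH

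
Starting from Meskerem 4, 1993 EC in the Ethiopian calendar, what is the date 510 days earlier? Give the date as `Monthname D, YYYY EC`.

The starting date is JDN 2451802; 2451802 − 510 = 2451292.
JDN 2451292 corresponds to Miyazya 15, 1991 EC.

Miyazya 15, 1991 EC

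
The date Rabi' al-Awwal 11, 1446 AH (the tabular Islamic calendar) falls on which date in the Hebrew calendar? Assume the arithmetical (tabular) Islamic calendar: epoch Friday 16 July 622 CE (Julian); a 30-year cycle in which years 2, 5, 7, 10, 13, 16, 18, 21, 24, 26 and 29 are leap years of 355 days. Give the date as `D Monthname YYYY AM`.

12 Elul 5784 AM

Both dates share Julian Day Number 2460569; in the Hebrew calendar that is 12 Elul 5784 AM.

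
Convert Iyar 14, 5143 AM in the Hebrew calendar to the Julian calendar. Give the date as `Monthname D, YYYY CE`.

April 17, 1383 CE

The source date corresponds to 25 April 1383 in the proleptic Gregorian calendar (JDN 2226305).
That day falls on 17 April 1383 CE in the Julian calendar.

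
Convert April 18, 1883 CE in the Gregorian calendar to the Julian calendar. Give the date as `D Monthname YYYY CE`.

For dates in this range the Gregorian date is 12 days ahead of the Julian.
18 April 1883 Gregorian − 12 days → 6 April 1883 Julian.

6 April 1883 CE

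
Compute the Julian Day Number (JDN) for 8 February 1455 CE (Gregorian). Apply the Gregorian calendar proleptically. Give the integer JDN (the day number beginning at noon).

JDN 2451545 is 1 January 2000 CE (Gregorian); the target day is −199019 days from there, so JDN = 2252526.

2252526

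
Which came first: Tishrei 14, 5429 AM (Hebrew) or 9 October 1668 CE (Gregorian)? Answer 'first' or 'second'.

first

The two dates have Julian Day Numbers 2330547 and 2330567 respectively.
Since 2330547 < 2330567, the first date comes first.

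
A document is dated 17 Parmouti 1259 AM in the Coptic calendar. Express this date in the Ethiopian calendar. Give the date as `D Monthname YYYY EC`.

17 Miyazya 1535 EC

Julian Day Number of the source date = 2284740.
Converting JDN 2284740 to the Ethiopian calendar gives 17 Miyazya 1535 EC.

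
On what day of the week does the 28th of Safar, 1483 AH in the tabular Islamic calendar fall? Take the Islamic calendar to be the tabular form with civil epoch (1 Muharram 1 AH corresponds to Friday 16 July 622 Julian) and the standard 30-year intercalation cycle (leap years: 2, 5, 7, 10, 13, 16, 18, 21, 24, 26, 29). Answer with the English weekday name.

In the Gregorian calendar this is 27 July 2060 (JDN 2473668).
JDN 2473668 mod 7 = 1, and JDN 0 was a Monday, so this is a Tuesday.

Tuesday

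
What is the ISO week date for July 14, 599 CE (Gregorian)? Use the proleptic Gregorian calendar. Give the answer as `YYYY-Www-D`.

0599-W28-7

The weekday is Sunday (ISO weekday 7).
That Sunday belongs to ISO week 28 of ISO year 599.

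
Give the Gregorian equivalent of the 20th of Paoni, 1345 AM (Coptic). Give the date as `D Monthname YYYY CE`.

Julian Day Number of the source date = 2316215.
Converting JDN 2316215 to the Gregorian calendar gives 24 June 1629 CE.

24 June 1629 CE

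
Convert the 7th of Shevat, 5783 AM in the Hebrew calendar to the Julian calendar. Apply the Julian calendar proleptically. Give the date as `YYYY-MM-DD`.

Julian Day Number of the source date = 2459974.
Converting JDN 2459974 to the Julian calendar gives 16 January 2023 CE.

2023-01-16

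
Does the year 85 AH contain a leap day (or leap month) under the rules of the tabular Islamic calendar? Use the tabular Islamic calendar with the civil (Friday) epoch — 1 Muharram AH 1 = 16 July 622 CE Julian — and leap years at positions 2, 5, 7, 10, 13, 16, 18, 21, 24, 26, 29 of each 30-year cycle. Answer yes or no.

Year 85 AH is year 25 of its 30-year cycle; leap positions are 2, 5, 7, 10, 13, 16, 18, 21, 24, 26, 29, so it is a common year (354 days).

no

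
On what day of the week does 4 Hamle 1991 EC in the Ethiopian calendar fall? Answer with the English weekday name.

Equivalently 11 July 1999 Gregorian, JDN 2451371.
Since JDN mod 7 = 6 (0 = Monday), the day is Sunday.

Sunday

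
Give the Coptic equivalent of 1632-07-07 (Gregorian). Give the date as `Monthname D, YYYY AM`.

Epip 3, 1348 AM

Both dates share Julian Day Number 2317324; in the Coptic calendar that is 3 Epip 1348 AM.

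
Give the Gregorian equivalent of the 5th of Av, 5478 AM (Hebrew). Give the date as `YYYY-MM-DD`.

Julian Day Number of the source date = 2348760.
Converting JDN 2348760 to the Gregorian calendar gives 2 August 1718 CE.

1718-08-02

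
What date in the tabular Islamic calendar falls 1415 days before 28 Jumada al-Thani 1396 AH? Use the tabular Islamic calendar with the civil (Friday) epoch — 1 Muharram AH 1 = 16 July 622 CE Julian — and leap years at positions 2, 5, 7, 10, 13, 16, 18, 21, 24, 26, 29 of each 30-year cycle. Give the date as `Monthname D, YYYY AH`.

Counting 1415 days back from JDN 2442956 reaches JDN 2441541, which is Rajab 1, 1392 AH.

Rajab 1, 1392 AH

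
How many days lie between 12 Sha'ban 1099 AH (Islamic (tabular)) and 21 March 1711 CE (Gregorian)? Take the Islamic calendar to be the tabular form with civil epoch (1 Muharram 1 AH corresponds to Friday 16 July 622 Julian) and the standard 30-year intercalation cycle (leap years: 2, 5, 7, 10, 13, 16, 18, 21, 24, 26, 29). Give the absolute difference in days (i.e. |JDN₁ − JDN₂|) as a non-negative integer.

JDN of the first date = 2337753.
JDN of the second date = 2346069.
|2346069 − 2337753| = 8316.

8316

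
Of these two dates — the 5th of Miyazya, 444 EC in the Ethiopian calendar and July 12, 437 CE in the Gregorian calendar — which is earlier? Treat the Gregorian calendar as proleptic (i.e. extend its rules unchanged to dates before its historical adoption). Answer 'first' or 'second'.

First date → JDN 1886241; second date → JDN 1880864.
JDN 1880864 < JDN 1886241, so the second date is earlier.

second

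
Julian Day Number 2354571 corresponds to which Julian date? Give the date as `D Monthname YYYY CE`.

19 June 1734 CE

JDN 2354571 is 30 June 1734 in the Gregorian calendar.
In the Julian calendar that day is 19 June 1734 CE.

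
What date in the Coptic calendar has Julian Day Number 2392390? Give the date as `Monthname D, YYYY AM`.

Tobi 8, 1554 AM

The Gregorian equivalent of JDN 2392390 is 15 January 1838.
In the Coptic calendar that day is Tobi 8, 1554 AM.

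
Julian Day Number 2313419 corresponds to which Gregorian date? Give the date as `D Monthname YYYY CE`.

Counting from JDN 2299161 = 15 Oct 1582 gives an offset of 14258 days.

28 October 1621 CE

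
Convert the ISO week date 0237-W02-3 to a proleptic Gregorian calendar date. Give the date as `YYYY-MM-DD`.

ISO week 1 of 237 is the week containing the first Thursday of 237.
Week 2, day 3 (Wednesday) lands on 0237-01-11.

0237-01-11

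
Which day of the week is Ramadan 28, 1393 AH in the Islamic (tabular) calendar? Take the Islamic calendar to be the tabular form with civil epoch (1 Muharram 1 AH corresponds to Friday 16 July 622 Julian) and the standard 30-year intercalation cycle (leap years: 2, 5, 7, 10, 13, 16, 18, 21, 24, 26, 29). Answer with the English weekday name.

Thursday

This is JDN 2441981 (25 October 1973 Gregorian).
Since JDN mod 7 = 3 (0 = Monday), the day is Thursday.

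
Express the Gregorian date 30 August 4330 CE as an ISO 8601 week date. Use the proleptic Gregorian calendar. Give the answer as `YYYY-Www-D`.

4330-W35-6

The weekday is Saturday (ISO weekday 6).
That Saturday belongs to ISO week 35 of ISO year 4330.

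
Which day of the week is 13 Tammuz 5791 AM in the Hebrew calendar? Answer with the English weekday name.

Friday

Equivalently 4 July 2031 Gregorian, JDN 2463052.
JDN 2463052 mod 7 = 4, and JDN 0 was a Monday, so this is a Friday.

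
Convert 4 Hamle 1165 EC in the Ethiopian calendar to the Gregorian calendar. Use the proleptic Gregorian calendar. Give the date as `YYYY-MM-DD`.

1173-07-05

Julian Day Number of the source date = 2149675.
Converting JDN 2149675 to the Gregorian calendar gives 5 July 1173 CE.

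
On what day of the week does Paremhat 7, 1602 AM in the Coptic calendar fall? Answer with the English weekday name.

Monday

Equivalently 15 March 1886 Gregorian, JDN 2409981.
Since JDN mod 7 = 0 (0 = Monday), the day is Monday.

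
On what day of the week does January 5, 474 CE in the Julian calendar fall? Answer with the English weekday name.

Saturday

Equivalently 6 January 474 Gregorian, JDN 1894191.
JDN 1894191 mod 7 = 5, and JDN 0 was a Monday, so this is a Saturday.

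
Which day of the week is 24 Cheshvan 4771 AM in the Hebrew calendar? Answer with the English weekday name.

Friday

This is JDN 2090267 (9 November 1010 Gregorian).
Since JDN mod 7 = 4 (0 = Monday), the day is Friday.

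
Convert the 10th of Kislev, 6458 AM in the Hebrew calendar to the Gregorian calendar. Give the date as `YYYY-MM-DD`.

2697-11-17

Both dates share Julian Day Number 2706440; in the Gregorian calendar that is 17 November 2697 CE.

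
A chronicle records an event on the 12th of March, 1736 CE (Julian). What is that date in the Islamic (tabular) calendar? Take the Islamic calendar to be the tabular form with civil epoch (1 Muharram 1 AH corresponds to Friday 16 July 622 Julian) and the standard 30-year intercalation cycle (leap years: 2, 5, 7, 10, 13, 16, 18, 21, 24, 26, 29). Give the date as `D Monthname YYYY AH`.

Julian Day Number of the source date = 2355203.
Converting JDN 2355203 to the tabular Islamic calendar gives 10 Dhu al-Qa'dah 1148 AH.

10 Dhu al-Qa'dah 1148 AH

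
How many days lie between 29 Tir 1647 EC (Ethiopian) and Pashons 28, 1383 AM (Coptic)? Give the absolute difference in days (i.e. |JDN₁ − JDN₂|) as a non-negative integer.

4502

First date → JDN 2325570; second date → JDN 2330072.
The interval is |2325570 − 2330072| = 4502 days.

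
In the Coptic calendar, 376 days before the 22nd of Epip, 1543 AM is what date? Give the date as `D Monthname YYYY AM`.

11 Epip 1542 AM

JDN of the 22nd of Epip, 1543 AM = 2388566.
2388566 − 376 = 2388190.
JDN 2388190 in the Coptic calendar is 11 Epip 1542 AM.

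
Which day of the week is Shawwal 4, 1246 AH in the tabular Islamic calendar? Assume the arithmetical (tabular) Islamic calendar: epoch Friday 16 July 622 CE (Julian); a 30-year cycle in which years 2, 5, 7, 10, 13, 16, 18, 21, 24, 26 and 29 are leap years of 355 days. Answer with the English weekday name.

Friday

Equivalently 18 March 1831 Gregorian, JDN 2389895.
JDN 2389895 mod 7 = 4, and JDN 0 was a Monday, so this is a Friday.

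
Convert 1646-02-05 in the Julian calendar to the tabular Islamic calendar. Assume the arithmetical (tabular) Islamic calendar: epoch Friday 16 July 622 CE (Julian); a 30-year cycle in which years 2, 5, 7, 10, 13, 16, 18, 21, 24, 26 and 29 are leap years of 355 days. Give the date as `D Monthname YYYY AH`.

Both dates share Julian Day Number 2322295; in the tabular Islamic calendar that is 29 Dhu al-Hijjah 1055 AH.

29 Dhu al-Hijjah 1055 AH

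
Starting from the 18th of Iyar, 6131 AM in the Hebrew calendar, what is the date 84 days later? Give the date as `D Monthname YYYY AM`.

JDN of the 18th of Iyar, 6131 AM = 2587173.
2587173 + 84 = 2587257.
JDN 2587257 in the Hebrew calendar is 14 Av 6131 AM.

14 Av 6131 AM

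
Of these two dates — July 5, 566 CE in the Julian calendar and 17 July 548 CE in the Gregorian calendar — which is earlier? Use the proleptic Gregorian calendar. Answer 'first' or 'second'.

second

First date → JDN 1927975; second date → JDN 1921411.
JDN 1921411 < JDN 1927975, so the second date is earlier.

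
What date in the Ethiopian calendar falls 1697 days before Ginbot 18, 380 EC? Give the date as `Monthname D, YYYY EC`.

Meskerem 22, 376 EC

Counting 1697 days back from JDN 1862908 reaches JDN 1861211, which is Meskerem 22, 376 EC.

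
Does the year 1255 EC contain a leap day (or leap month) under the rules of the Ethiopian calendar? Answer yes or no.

1255 mod 4 = 3; in the Ethiopian calendar a year is leap when year mod 4 = 3, so it is a leap year.

yes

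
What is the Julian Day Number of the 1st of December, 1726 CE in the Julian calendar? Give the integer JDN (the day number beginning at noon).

2351814

In the Gregorian calendar the same day is 12 December 1726.
JDN 2400001 is 17 November 1858 CE (Gregorian), MJD 0; the target day is −48187 days from there, so JDN = 2351814.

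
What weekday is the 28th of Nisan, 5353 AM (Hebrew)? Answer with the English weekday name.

Friday

In the Gregorian calendar this is 30 April 1593 (JDN 2303011).
2303011 ≡ 4 (mod 7); counting from Monday = 0 gives Friday.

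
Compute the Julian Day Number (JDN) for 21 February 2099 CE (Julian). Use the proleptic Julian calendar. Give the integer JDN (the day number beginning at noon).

2487769

Equivalently 6 March 2099 (Gregorian).
JDN 2299161 is 15 October 1582 CE (Gregorian); the target day is +188608 days from there, so JDN = 2487769.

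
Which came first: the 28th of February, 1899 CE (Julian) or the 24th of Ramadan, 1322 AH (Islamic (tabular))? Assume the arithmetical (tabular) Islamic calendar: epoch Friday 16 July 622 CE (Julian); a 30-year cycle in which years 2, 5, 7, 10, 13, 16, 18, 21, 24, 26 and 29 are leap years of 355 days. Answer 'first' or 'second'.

first

First date → JDN 2414726; second date → JDN 2416817.
JDN 2414726 < JDN 2416817, so the first date is earlier.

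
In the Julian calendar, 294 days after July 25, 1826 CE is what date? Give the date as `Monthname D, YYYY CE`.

May 15, 1827 CE

Counting 294 days forward from JDN 2388210 reaches JDN 2388504, which is May 15, 1827 CE.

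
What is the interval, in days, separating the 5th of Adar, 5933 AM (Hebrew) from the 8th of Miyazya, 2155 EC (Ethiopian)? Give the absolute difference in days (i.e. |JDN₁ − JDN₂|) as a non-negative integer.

3594

JDN of the first date = 2514780.
JDN of the second date = 2511186.
|2511186 − 2514780| = 3594.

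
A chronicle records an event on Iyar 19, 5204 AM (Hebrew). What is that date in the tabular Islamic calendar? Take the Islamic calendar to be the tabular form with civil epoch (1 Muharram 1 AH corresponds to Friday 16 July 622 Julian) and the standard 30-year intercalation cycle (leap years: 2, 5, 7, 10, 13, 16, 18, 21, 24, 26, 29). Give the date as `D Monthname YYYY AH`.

The source date corresponds to 17 May 1444 in the proleptic Gregorian calendar (JDN 2248607).
That day falls on 19 Muharram 848 AH in the tabular Islamic calendar.

19 Muharram 848 AH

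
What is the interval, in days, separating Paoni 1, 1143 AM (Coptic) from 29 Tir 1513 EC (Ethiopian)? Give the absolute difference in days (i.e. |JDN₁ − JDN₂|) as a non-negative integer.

34212

JDN of the first date = 2242415.
JDN of the second date = 2276627.
|2276627 − 2242415| = 34212.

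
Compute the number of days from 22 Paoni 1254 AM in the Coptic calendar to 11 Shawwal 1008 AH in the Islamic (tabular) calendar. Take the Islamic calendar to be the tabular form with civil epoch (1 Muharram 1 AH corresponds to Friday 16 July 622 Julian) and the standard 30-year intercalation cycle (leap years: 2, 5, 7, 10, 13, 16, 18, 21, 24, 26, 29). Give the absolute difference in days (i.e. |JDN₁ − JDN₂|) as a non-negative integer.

First date → JDN 2282979; second date → JDN 2305563.
The interval is |2282979 − 2305563| = 22584 days.

22584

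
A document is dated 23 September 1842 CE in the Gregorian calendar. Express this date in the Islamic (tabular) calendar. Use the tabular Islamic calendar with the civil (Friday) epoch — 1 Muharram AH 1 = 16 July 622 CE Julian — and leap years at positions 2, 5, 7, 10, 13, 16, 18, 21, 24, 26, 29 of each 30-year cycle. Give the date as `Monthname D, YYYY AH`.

Both dates share Julian Day Number 2394102; in the tabular Islamic calendar that is 17 Sha'ban 1258 AH.

Sha'ban 17, 1258 AH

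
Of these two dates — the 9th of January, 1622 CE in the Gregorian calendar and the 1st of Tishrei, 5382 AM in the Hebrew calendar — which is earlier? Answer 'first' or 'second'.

First date → JDN 2313492; second date → JDN 2313377.
JDN 2313377 < JDN 2313492, so the second date is earlier.

second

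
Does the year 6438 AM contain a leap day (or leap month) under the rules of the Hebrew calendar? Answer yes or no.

Hebrew year 6438 is year 16 of its 19-year Metonic cycle; leap years are at positions 3, 6, 8, 11, 14, 17, 19, so it is a common year (12 months).

no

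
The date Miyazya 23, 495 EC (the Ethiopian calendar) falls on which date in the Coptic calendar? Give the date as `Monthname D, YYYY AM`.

Julian Day Number of the source date = 1904886.
Converting JDN 1904886 to the Coptic calendar gives 23 Parmouti 219 AM.

Parmouti 23, 219 AM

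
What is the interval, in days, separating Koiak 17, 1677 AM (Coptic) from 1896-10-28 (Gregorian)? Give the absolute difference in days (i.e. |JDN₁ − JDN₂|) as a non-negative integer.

First date → JDN 2437295; second date → JDN 2413861.
The interval is |2437295 − 2413861| = 23434 days.

23434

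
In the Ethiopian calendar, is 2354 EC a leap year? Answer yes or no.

no

2354 mod 4 = 2; in the Ethiopian calendar a year is leap when year mod 4 = 3, so it is a common year.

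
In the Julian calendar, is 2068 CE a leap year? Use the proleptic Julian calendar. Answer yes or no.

2068 mod 4 = 0, so it is a leap year in the Julian calendar.

yes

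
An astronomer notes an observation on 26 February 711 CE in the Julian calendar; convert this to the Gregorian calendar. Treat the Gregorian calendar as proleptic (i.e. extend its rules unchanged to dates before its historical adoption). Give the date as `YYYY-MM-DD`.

0711-03-02

The Julian–Gregorian offset here is 4 days (Julian trailing).
26 February 711 Julian + 4 days → 2 March 711 Gregorian.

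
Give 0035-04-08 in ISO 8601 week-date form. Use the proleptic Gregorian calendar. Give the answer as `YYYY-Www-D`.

The weekday is Sunday (ISO weekday 7).
That Sunday belongs to ISO week 14 of ISO year 35.

0035-W14-7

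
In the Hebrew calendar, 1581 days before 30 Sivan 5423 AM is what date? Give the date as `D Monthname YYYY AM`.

12 Adar 5419 AM

Counting 1581 days back from JDN 2328644 reaches JDN 2327063, which is 12 Adar 5419 AM.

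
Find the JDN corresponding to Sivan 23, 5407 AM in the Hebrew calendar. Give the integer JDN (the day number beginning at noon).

2322791

In the Gregorian calendar the same day is 26 June 1647.
JDN 2400001 is 17 November 1858 CE (Gregorian), MJD 0; the target day is −77210 days from there, so JDN = 2322791.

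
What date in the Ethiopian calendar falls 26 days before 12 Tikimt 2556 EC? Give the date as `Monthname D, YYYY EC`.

The starting date is JDN 2657476; 2657476 − 26 = 2657450.
JDN 2657450 corresponds to Meskerem 16, 2556 EC.

Meskerem 16, 2556 EC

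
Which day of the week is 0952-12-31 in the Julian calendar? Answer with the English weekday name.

Equivalently 5 January 953 Gregorian, JDN 2069141.
2069141 ≡ 4 (mod 7); counting from Monday = 0 gives Friday.

Friday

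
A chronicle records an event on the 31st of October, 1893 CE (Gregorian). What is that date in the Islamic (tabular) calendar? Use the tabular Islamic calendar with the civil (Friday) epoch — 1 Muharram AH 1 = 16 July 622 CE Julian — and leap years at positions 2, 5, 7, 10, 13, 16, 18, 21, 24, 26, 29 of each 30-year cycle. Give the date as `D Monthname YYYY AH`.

Julian Day Number of the source date = 2412768.
Converting JDN 2412768 to the tabular Islamic calendar gives 20 Rabi' al-Thani 1311 AH.

20 Rabi' al-Thani 1311 AH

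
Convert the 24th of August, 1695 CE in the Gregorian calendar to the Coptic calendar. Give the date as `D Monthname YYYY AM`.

Julian Day Number of the source date = 2340382.
Converting JDN 2340382 to the Coptic calendar gives 21 Mesori 1411 AM.

21 Mesori 1411 AM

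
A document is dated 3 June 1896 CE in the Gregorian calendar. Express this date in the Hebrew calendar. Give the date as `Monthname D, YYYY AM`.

Both dates share Julian Day Number 2413714; in the Hebrew calendar that is 22 Sivan 5656 AM.

Sivan 22, 5656 AM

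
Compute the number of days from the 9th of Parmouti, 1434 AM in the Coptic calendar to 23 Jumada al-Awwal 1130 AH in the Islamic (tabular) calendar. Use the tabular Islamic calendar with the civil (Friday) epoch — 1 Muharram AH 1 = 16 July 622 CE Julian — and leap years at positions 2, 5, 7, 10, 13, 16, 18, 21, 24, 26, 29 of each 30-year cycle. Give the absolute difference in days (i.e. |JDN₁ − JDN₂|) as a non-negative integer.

First date → JDN 2348651; second date → JDN 2348660.
The interval is |2348651 − 2348660| = 9 days.

9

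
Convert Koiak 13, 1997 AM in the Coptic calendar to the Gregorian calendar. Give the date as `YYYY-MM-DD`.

2280-12-24

Julian Day Number of the source date = 2554171.
Converting JDN 2554171 to the Gregorian calendar gives 24 December 2280 CE.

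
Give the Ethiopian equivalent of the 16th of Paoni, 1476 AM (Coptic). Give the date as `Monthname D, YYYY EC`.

The source date corresponds to 21 June 1760 in the Gregorian calendar (JDN 2364059).
That day falls on 16 Sene 1752 EC in the Ethiopian calendar.

Sene 16, 1752 EC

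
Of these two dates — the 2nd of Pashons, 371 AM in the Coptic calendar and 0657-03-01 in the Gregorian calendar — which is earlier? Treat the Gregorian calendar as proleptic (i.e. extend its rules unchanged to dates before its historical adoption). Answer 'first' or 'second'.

The two dates have Julian Day Numbers 1960413 and 1961084 respectively.
Since 1960413 < 1961084, the first date comes first.

first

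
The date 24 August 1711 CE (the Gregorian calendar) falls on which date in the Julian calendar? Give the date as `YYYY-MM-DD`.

1711-08-13

The Julian–Gregorian offset here is 11 days (Julian trailing).
24 August 1711 Gregorian − 11 days → 13 August 1711 Julian.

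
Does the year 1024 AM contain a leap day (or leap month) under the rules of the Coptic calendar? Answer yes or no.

1024 mod 4 = 0; in the Coptic calendar a year is leap when year mod 4 = 3, so it is a common year.

no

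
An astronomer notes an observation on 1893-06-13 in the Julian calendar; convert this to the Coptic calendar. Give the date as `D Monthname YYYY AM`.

Both dates share Julian Day Number 2412640; in the Coptic calendar that is 19 Paoni 1609 AM.

19 Paoni 1609 AM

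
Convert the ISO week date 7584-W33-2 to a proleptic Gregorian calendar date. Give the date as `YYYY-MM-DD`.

7584-08-14

ISO week 1 of 7584 is the week containing the first Thursday of 7584.
Week 33, day 2 (Tuesday) lands on 7584-08-14.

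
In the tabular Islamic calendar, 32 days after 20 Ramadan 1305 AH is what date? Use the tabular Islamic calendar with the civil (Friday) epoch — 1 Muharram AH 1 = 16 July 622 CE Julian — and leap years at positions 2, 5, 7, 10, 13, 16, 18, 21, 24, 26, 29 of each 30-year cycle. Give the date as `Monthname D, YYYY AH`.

The starting date is JDN 2410789; 2410789 + 32 = 2410821.
JDN 2410821 corresponds to Shawwal 22, 1305 AH.

Shawwal 22, 1305 AH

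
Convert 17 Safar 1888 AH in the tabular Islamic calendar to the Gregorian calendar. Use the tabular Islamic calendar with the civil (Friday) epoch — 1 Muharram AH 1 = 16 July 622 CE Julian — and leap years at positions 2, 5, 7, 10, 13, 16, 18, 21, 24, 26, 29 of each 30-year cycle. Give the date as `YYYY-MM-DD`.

Julian Day Number of the source date = 2617176.
Converting JDN 2617176 to the Gregorian calendar gives 25 June 2453 CE.

2453-06-25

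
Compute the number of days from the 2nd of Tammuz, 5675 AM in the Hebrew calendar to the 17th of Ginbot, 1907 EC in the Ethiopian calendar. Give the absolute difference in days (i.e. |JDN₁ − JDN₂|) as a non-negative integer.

20

First date → JDN 2420663; second date → JDN 2420643.
The interval is |2420663 − 2420643| = 20 days.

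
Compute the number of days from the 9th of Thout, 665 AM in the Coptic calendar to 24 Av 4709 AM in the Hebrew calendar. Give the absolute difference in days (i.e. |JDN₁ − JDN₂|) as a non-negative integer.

JDN of the first date = 2067564.
JDN of the second date = 2067883.
|2067883 − 2067564| = 319.

319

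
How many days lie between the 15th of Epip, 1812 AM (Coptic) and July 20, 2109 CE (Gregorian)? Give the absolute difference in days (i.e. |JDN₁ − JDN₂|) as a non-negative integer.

First date → JDN 2486812; second date → JDN 2491557.
The interval is |2486812 − 2491557| = 4745 days.

4745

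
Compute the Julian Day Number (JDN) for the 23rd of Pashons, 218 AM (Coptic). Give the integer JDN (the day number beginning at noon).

Equivalently 20 May 502 (proleptic Gregorian).
JDN 2451545 is 1 January 2000 CE (Gregorian); the target day is −546994 days from there, so JDN = 1904551.

1904551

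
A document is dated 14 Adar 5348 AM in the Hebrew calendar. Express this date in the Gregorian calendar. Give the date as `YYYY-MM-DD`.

1588-03-13

Both dates share Julian Day Number 2301137; in the Gregorian calendar that is 13 March 1588 CE.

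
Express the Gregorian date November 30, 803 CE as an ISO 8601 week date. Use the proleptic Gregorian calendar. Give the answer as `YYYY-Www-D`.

The weekday is Sunday (ISO weekday 7).
That Sunday belongs to ISO week 48 of ISO year 803.

0803-W48-7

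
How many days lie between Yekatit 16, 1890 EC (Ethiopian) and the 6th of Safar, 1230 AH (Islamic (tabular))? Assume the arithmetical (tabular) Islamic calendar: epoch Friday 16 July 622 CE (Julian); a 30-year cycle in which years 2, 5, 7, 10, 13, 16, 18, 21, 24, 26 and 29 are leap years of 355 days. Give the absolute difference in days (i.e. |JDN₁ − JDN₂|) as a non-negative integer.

JDN of the first date = 2414343.
JDN of the second date = 2383992.
|2383992 − 2414343| = 30351.

30351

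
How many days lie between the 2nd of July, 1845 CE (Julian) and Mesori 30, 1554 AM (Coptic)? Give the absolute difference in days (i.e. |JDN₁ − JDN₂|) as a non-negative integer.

2505

JDN of the first date = 2395127.
JDN of the second date = 2392622.
|2392622 − 2395127| = 2505.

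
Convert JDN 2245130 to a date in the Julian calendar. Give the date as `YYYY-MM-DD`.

JDN 2245130 is 9 November 1434 in the proleptic Gregorian calendar.
In the Julian calendar that day is 1434-10-31.

1434-10-31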